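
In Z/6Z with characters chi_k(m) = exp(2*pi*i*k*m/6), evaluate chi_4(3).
chi_4(3) = zeta_6^12 = 1

Proof sketch: chi_4(3) = zeta_6^(4*3) = zeta_6^12. Since zeta_6^6 = 1, this equals zeta_6^0 = exp(2*pi*i*0/6) = 1.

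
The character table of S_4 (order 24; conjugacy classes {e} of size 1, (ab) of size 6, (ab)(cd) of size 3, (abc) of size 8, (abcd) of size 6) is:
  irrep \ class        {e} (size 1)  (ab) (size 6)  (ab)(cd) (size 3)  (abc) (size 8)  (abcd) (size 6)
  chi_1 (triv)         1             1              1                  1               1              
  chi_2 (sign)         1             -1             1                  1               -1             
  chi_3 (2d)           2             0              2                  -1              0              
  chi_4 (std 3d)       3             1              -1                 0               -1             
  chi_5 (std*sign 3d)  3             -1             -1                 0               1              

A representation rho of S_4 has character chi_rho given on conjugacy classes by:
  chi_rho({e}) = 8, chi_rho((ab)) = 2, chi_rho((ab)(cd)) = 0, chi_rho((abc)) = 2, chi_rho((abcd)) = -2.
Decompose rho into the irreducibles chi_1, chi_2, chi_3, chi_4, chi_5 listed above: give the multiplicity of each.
Multiplicities: chi_1: 1, chi_2: 1, chi_3: 0, chi_4: 2, chi_5: 0.

Proof sketch: Use <chi_rho, chi> = (1/|G|) sum_C |C| * chi_rho(C) * conj(chi(C)) with |G| = 24 for each irreducible chi in the table:
  <chi_rho, chi_1> = (1/24)[1*(8)*conj(1) + 6*(2)*conj(1) + 3*(0)*conj(1) + 8*(2)*conj(1) + 6*(-2)*conj(1)]
      = (1/24)[(8) + (12) + (0) + (16) + (-12)] = 24/24 = 1
  <chi_rho, chi_2> = (1/24)[1*(8)*conj(1) + 6*(2)*conj(-1) + 3*(0)*conj(1) + 8*(2)*conj(1) + 6*(-2)*conj(-1)]
      = (1/24)[(8) + (-12) + (0) + (16) + (12)] = 24/24 = 1
  <chi_rho, chi_3> = (1/24)[1*(8)*conj(2) + 6*(2)*conj(0) + 3*(0)*conj(2) + 8*(2)*conj(-1) + 6*(-2)*conj(0)]
      = (1/24)[(16) + (0) + (0) + (-16) + (0)] = 0/24 = 0
  <chi_rho, chi_4> = (1/24)[1*(8)*conj(3) + 6*(2)*conj(1) + 3*(0)*conj(-1) + 8*(2)*conj(0) + 6*(-2)*conj(-1)]
      = (1/24)[(24) + (12) + (0) + (0) + (12)] = 48/24 = 2
  <chi_rho, chi_5> = (1/24)[1*(8)*conj(3) + 6*(2)*conj(-1) + 3*(0)*conj(-1) + 8*(2)*conj(0) + 6*(-2)*conj(1)]
      = (1/24)[(24) + (-12) + (0) + (0) + (-12)] = 0/24 = 0
Dimension check: dim(rho) = sum (mult * dim) = 1*1 + 1*1 + 0*2 + 2*3 + 0*3 = 8 = chi_rho(e) = 8.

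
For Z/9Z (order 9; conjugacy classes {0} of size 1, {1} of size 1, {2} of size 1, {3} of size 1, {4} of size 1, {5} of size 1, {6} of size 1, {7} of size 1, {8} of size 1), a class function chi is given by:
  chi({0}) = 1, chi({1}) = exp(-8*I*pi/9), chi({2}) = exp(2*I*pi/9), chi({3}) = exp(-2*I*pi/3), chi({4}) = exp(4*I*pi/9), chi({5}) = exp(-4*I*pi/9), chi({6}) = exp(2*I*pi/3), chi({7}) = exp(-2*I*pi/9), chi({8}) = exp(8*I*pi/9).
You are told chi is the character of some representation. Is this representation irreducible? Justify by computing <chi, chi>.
Irreducible: <chi, chi> = 1.

Details: <chi, chi> = (1/|G|) sum_C |C| * |chi(C)|^2 = (1/9)[1*|1|^2 + 1*|exp(-8*I*pi/9)|^2 + 1*|exp(2*I*pi/9)|^2 + 1*|exp(-2*I*pi/3)|^2 + 1*|exp(4*I*pi/9)|^2 + 1*|exp(-4*I*pi/9)|^2 + 1*|exp(2*I*pi/3)|^2 + 1*|exp(-2*I*pi/9)|^2 + 1*|exp(8*I*pi/9)|^2]
  = (1/9)[(1) + (1) + (1) + (1) + (1) + (1) + (1) + (1) + (1)] = 9/9 = 1.
(Exp terms are combined using exp(i*s)*conj(exp(i*t)) = exp(i*(s-t)), and sums of them are collapsed using the identity that for every m > 1 the m distinct m-th roots of unity sum to 0, e.g. 1 + exp(2*I*pi/3) + exp(-2*I*pi/3) = 0.)
A character is irreducible iff <chi, chi> = 1, so this representation is irreducible.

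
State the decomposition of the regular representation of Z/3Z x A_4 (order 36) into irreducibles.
Each irreducible V_i of dimension d_i appears with multiplicity d_i, i.e. rho_reg = (direct sum over all irreducibles V_i) d_i V_i. The irreducible dimensions for Z/3Z x A_4 are 1, 1, 1, 1, 1, 1, 1, 1, 1, 3, 3, 3: 9 irreducibles of dimension 1, each with multiplicity 1; 3 irreducibles of dimension 3, each with multiplicity 3. Total dimension 9*1*1 + 3*3*3 = 36 = |G|.

General theorem: in the regular representation of a finite group G, each irreducible appears with multiplicity equal to its dimension. Check: dim(rho_reg) = sum d_i^2 = 1 + 1 + 1 + 1 + 1 + 1 + 1 + 1 + 1 + 9 + 9 + 9 = 36 = |G|.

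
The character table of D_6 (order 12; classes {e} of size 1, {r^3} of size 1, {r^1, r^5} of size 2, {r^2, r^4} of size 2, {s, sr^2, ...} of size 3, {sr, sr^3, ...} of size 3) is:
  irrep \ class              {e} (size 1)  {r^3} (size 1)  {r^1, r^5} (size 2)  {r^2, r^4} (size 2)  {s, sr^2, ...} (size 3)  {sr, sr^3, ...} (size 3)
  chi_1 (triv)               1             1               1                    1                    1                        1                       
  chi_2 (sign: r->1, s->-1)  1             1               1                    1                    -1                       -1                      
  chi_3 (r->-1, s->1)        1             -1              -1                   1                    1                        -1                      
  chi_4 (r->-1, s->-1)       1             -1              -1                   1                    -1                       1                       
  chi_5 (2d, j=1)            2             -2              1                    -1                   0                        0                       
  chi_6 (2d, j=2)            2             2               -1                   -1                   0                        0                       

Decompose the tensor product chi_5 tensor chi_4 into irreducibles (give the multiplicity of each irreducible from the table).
chi_5 tensor chi_4 = chi_6 (all other irreducibles have multiplicity 0).

Reasoning: The character of a tensor product is the pointwise product (chi_5 * chi_4)(C) = chi_5(C) * chi_4(C):
  {e}: (2)*(1), {r^3}: (-2)*(-1), {r^1, r^5}: (1)*(-1), {r^2, r^4}: (-1)*(1), {s, sr^2, ...}: (0)*(-1), {sr, sr^3, ...}: (0)*(1)
so (chi_5 * chi_4) takes values
  {e} -> 2, {r^3} -> 2, {r^1, r^5} -> -1, {r^2, r^4} -> -1, {s, sr^2, ...} -> 0, {sr, sr^3, ...} -> 0.
Now take the inner product of this character with each irreducible chi from the table, <chi_5*chi_4, chi> = (1/12) sum_C |C| (chi_5*chi_4)(C) conj(chi(C)):
  <chi_5*chi_4, chi_1> = (1/12)[1*(2)*conj(1) + 1*(2)*conj(1) + 2*(-1)*conj(1) + 2*(-1)*conj(1) + 3*(0)*conj(1) + 3*(0)*conj(1)]
      = (1/12)[(2) + (2) + (-2) + (-2) + (0) + (0)] = 0/12 = 0
  <chi_5*chi_4, chi_2> = (1/12)[1*(2)*conj(1) + 1*(2)*conj(1) + 2*(-1)*conj(1) + 2*(-1)*conj(1) + 3*(0)*conj(-1) + 3*(0)*conj(-1)]
      = (1/12)[(2) + (2) + (-2) + (-2) + (0) + (0)] = 0/12 = 0
  <chi_5*chi_4, chi_3> = (1/12)[1*(2)*conj(1) + 1*(2)*conj(-1) + 2*(-1)*conj(-1) + 2*(-1)*conj(1) + 3*(0)*conj(1) + 3*(0)*conj(-1)]
      = (1/12)[(2) + (-2) + (2) + (-2) + (0) + (0)] = 0/12 = 0
  <chi_5*chi_4, chi_4> = (1/12)[1*(2)*conj(1) + 1*(2)*conj(-1) + 2*(-1)*conj(-1) + 2*(-1)*conj(1) + 3*(0)*conj(-1) + 3*(0)*conj(1)]
      = (1/12)[(2) + (-2) + (2) + (-2) + (0) + (0)] = 0/12 = 0
  <chi_5*chi_4, chi_5> = (1/12)[1*(2)*conj(2) + 1*(2)*conj(-2) + 2*(-1)*conj(1) + 2*(-1)*conj(-1) + 3*(0)*conj(0) + 3*(0)*conj(0)]
      = (1/12)[(4) + (-4) + (-2) + (2) + (0) + (0)] = 0/12 = 0
  <chi_5*chi_4, chi_6> = (1/12)[1*(2)*conj(2) + 1*(2)*conj(2) + 2*(-1)*conj(-1) + 2*(-1)*conj(-1) + 3*(0)*conj(0) + 3*(0)*conj(0)]
      = (1/12)[(4) + (4) + (2) + (2) + (0) + (0)] = 12/12 = 1
Hence the multiplicities are chi_6: 1. Dimension check: dim(chi_5)*dim(chi_4) = 2*1 = 2 and sum (mult * dim) = 1*2 = 2.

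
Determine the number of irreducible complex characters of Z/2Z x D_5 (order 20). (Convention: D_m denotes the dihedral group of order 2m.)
8

The number of irreducible complex representations of a finite group equals its number of conjugacy classes. For a direct product, #classes(G x H) = #classes(G) * #classes(H). Z/2Z has 2 classes (abelian), D_5 has 4 classes, so 2 * 4 = 8, so Z/2Z x D_5 (order 20) has exactly 8 irreducible complex representations.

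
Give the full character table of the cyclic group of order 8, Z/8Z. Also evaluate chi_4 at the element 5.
Character table of Z/8Z (irreps indexed chi_0,...,chi_7 with chi_k(m) = zeta_8^(k*m), zeta_8 = exp(2*pi*i/8)):
  irrep \ class  {0} (size 1)  {1} (size 1)    {2} (size 1)  {3} (size 1)    {4} (size 1)  {5} (size 1)    {6} (size 1)  {7} (size 1)  
  chi_0          1             1               1             1               1             1               1             1             
  chi_1          1             exp(I*pi/4)     I             exp(3*I*pi/4)   -1            exp(-3*I*pi/4)  -I            exp(-I*pi/4)  
  chi_2          1             I               -1            -I              1             I               -1            -I            
  chi_3          1             exp(3*I*pi/4)   -I            exp(I*pi/4)     -1            exp(-I*pi/4)    I             exp(-3*I*pi/4)
  chi_4          1             -1              1             -1              1             -1              1             -1            
  chi_5          1             exp(-3*I*pi/4)  I             exp(-I*pi/4)    -1            exp(I*pi/4)     -I            exp(3*I*pi/4) 
  chi_6          1             -I              -1            I               1             -I              -1            I             
  chi_7          1             exp(-I*pi/4)    -I            exp(-3*I*pi/4)  -1            exp(3*I*pi/4)   I             exp(I*pi/4)   

Spot check: chi_4(5) = zeta_8^(4*5) = zeta_8^20 = -1.

Details: Z/8Z is abelian, so all 8 irreducible complex representations are 1-dimensional. They are given by chi_k(m) = zeta_8^(k*m) for k = 0,...,7. Row orthogonality: sum_m chi_k(m) conj(chi_l(m)) = 8 * [k = l].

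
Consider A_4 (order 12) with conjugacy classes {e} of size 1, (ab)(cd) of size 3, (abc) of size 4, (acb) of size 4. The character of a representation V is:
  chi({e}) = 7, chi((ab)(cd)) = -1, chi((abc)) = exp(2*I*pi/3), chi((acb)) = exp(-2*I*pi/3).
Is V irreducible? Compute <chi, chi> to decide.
Not irreducible (reducible): <chi, chi> = 5 > 1.

Reasoning: <chi, chi> = (1/|G|) sum_C |C| * |chi(C)|^2 = (1/12)[1*|7|^2 + 3*|-1|^2 + 4*|exp(2*I*pi/3)|^2 + 4*|exp(-2*I*pi/3)|^2]
  = (1/12)[(49) + (3) + (4) + (4)] = 60/12 = 5.
(Exp terms are combined using exp(i*s)*conj(exp(i*t)) = exp(i*(s-t)), and sums of them are collapsed using the identity that for every m > 1 the m distinct m-th roots of unity sum to 0, e.g. 1 + exp(2*I*pi/3) + exp(-2*I*pi/3) = 0.)
A character is irreducible iff <chi, chi> = 1, so this representation is reducible.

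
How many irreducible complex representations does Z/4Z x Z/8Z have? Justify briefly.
32

The number of irreducible complex representations of a finite group equals its number of conjugacy classes. Z/4Z x Z/8Z is abelian of order 32, so every element is its own conjugacy class: 32 classes, so Z/4Z x Z/8Z (order 32) has exactly 32 irreducible complex representations.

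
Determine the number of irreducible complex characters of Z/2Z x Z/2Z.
4

The number of irreducible complex representations of a finite group equals its number of conjugacy classes. Z/2Z x Z/2Z is abelian of order 4, so every element is its own conjugacy class: 4 classes, so Z/2Z x Z/2Z (order 4) has exactly 4 irreducible complex representations.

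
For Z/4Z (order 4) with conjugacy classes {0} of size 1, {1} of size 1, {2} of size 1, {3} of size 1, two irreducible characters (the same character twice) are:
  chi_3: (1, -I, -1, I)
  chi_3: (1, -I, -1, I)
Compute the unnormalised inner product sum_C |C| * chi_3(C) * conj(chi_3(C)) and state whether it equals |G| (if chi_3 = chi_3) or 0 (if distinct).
Sum = 4 = |G| = 4; so <chi_3, chi_3> = 1 (norm-1 confirms irreducibility).

Details: Compute term by term over conjugacy classes (|C| * chi_3(C) * conj(chi_3(C))):
  1*(1)*conj(1) + 1*(-I)*conj(-I) + 1*(-1)*conj(-1) + 1*(I)*conj(I)
  = (1) + (1) + (1) + (1)
  = 4.
(Exp terms are combined using exp(i*s)*conj(exp(i*t)) = exp(i*(s-t)), and sums of them are collapsed using the identity that for every m > 1 the m distinct m-th roots of unity sum to 0, e.g. 1 + exp(2*I*pi/3) + exp(-2*I*pi/3) = 0.)
Dividing by |G| = 4 gives 4/4 = 1, matching the row-orthogonality relation <chi_3, chi_3> = [chi_3 = chi_3].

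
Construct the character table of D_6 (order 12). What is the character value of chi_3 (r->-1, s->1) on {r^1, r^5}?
Conjugacy classes: {e} of size 1, {r^3} of size 1, {r^1, r^5} of size 2, {r^2, r^4} of size 2, {s, sr^2, ...} of size 3, {sr, sr^3, ...} of size 3.
Character table:
  irrep \ class              {e} (size 1)  {r^3} (size 1)  {r^1, r^5} (size 2)  {r^2, r^4} (size 2)  {s, sr^2, ...} (size 3)  {sr, sr^3, ...} (size 3)
  chi_1 (triv)               1             1               1                    1                    1                        1                       
  chi_2 (sign: r->1, s->-1)  1             1               1                    1                    -1                       -1                      
  chi_3 (r->-1, s->1)        1             -1              -1                   1                    1                        -1                      
  chi_4 (r->-1, s->-1)       1             -1              -1                   1                    -1                       1                       
  chi_5 (2d, j=1)            2             -2              1                    -1                   0                        0                       
  chi_6 (2d, j=2)            2             2               -1                   -1                   0                        0                       

Spot check: chi_3 (r->-1, s->1) on {r^1, r^5} = -1.

Working: D_6 has order 2*6 = 12 with 6 conjugacy classes, hence 6 irreducibles. Sum of squared dims 1 + 1 + 1 + 1 + 4 + 4 = 12 = |G|. Linear characters come from the abelianisation; the 2-dimensional irreps have character r^k -> 2*cos(2*pi*j*k/6), reflections -> 0.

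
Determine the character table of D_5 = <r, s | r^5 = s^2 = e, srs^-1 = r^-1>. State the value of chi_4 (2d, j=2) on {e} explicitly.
Conjugacy classes: {e} of size 1, {r^1, r^4} of size 2, {r^2, r^3} of size 2, {s, sr, ..., sr^4} of size 5.
Character table:
  irrep \ class              {e} (size 1)  {r^1, r^4} (size 2)  {r^2, r^3} (size 2)  {s, sr, ..., sr^4} (size 5)
  chi_1 (triv)               1             1                    1                    1                          
  chi_2 (sign: r->1, s->-1)  1             1                    1                    -1                         
  chi_3 (2d, j=1)            2             -1/2 + sqrt(5)/2     -sqrt(5)/2 - 1/2     0                          
  chi_4 (2d, j=2)            2             -sqrt(5)/2 - 1/2     -1/2 + sqrt(5)/2     0                          

Spot check: chi_4 (2d, j=2) on {e} = 2.

Reasoning: D_5 has order 2*5 = 10 with 4 conjugacy classes, hence 4 irreducibles. Sum of squared dims 1 + 1 + 4 + 4 = 10 = |G|. Linear characters come from the abelianisation; the 2-dimensional irreps have character r^k -> 2*cos(2*pi*j*k/5), reflections -> 0.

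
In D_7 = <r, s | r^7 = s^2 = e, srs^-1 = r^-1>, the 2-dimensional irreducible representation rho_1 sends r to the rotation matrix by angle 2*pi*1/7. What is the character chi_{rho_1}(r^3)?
chi_{rho_1}(r^3) = 2*cos(2*pi*1*3/7) = -2*cos(pi/7)

Argument: rho_1(r^3) is rotation by angle 2*pi*1*3/7, whose trace is 2*cos(2*pi*1*3/7) = -2*cos(pi/7).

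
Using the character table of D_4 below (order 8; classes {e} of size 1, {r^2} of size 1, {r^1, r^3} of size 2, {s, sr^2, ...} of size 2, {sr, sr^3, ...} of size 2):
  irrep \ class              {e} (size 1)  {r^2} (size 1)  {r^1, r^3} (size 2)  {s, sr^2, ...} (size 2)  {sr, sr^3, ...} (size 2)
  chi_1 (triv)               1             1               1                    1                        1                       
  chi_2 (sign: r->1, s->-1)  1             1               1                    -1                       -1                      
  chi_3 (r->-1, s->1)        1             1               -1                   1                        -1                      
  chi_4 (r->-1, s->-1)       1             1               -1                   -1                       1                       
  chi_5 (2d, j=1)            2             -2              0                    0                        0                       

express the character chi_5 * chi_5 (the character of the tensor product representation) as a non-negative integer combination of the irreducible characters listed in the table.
chi_5 tensor chi_5 = chi_1 + chi_2 + chi_3 + chi_4 (all other irreducibles have multiplicity 0).

Justification: The character of a tensor product is the pointwise product (chi_5 * chi_5)(C) = chi_5(C) * chi_5(C):
  {e}: (2)*(2), {r^2}: (-2)*(-2), {r^1, r^3}: (0)*(0), {s, sr^2, ...}: (0)*(0), {sr, sr^3, ...}: (0)*(0)
so (chi_5 * chi_5) takes values
  {e} -> 4, {r^2} -> 4, {r^1, r^3} -> 0, {s, sr^2, ...} -> 0, {sr, sr^3, ...} -> 0.
Now take the inner product of this character with each irreducible chi from the table, <chi_5*chi_5, chi> = (1/8) sum_C |C| (chi_5*chi_5)(C) conj(chi(C)):
  <chi_5*chi_5, chi_1> = (1/8)[1*(4)*conj(1) + 1*(4)*conj(1) + 2*(0)*conj(1) + 2*(0)*conj(1) + 2*(0)*conj(1)]
      = (1/8)[(4) + (4) + (0) + (0) + (0)] = 8/8 = 1
  <chi_5*chi_5, chi_2> = (1/8)[1*(4)*conj(1) + 1*(4)*conj(1) + 2*(0)*conj(1) + 2*(0)*conj(-1) + 2*(0)*conj(-1)]
      = (1/8)[(4) + (4) + (0) + (0) + (0)] = 8/8 = 1
  <chi_5*chi_5, chi_3> = (1/8)[1*(4)*conj(1) + 1*(4)*conj(1) + 2*(0)*conj(-1) + 2*(0)*conj(1) + 2*(0)*conj(-1)]
      = (1/8)[(4) + (4) + (0) + (0) + (0)] = 8/8 = 1
  <chi_5*chi_5, chi_4> = (1/8)[1*(4)*conj(1) + 1*(4)*conj(1) + 2*(0)*conj(-1) + 2*(0)*conj(-1) + 2*(0)*conj(1)]
      = (1/8)[(4) + (4) + (0) + (0) + (0)] = 8/8 = 1
  <chi_5*chi_5, chi_5> = (1/8)[1*(4)*conj(2) + 1*(4)*conj(-2) + 2*(0)*conj(0) + 2*(0)*conj(0) + 2*(0)*conj(0)]
      = (1/8)[(8) + (-8) + (0) + (0) + (0)] = 0/8 = 0
Hence the multiplicities are chi_1: 1, chi_2: 1, chi_3: 1, chi_4: 1. Dimension check: dim(chi_5)*dim(chi_5) = 2*2 = 4 and sum (mult * dim) = 1*1 + 1*1 + 1*1 + 1*1 = 4.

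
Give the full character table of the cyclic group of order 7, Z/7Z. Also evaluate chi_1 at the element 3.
Character table of Z/7Z (irreps indexed chi_0,...,chi_6 with chi_k(m) = zeta_7^(k*m), zeta_7 = exp(2*pi*i/7)):
  irrep \ class  {0} (size 1)  {1} (size 1)    {2} (size 1)    {3} (size 1)    {4} (size 1)    {5} (size 1)    {6} (size 1)  
  chi_0          1             1               1               1               1               1               1             
  chi_1          1             exp(2*I*pi/7)   exp(4*I*pi/7)   exp(6*I*pi/7)   exp(-6*I*pi/7)  exp(-4*I*pi/7)  exp(-2*I*pi/7)
  chi_2          1             exp(4*I*pi/7)   exp(-6*I*pi/7)  exp(-2*I*pi/7)  exp(2*I*pi/7)   exp(6*I*pi/7)   exp(-4*I*pi/7)
  chi_3          1             exp(6*I*pi/7)   exp(-2*I*pi/7)  exp(4*I*pi/7)   exp(-4*I*pi/7)  exp(2*I*pi/7)   exp(-6*I*pi/7)
  chi_4          1             exp(-6*I*pi/7)  exp(2*I*pi/7)   exp(-4*I*pi/7)  exp(4*I*pi/7)   exp(-2*I*pi/7)  exp(6*I*pi/7) 
  chi_5          1             exp(-4*I*pi/7)  exp(6*I*pi/7)   exp(2*I*pi/7)   exp(-2*I*pi/7)  exp(-6*I*pi/7)  exp(4*I*pi/7) 
  chi_6          1             exp(-2*I*pi/7)  exp(-4*I*pi/7)  exp(-6*I*pi/7)  exp(6*I*pi/7)   exp(4*I*pi/7)   exp(2*I*pi/7) 

Spot check: chi_1(3) = zeta_7^(1*3) = zeta_7^3 = exp(6*I*pi/7).

Explanation: Z/7Z is abelian, so all 7 irreducible complex representations are 1-dimensional. They are given by chi_k(m) = zeta_7^(k*m) for k = 0,...,6. Row orthogonality: sum_m chi_k(m) conj(chi_l(m)) = 7 * [k = l].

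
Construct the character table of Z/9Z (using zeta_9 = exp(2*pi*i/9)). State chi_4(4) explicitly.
Character table of Z/9Z (irreps indexed chi_0,...,chi_8 with chi_k(m) = zeta_9^(k*m), zeta_9 = exp(2*pi*i/9)):
  irrep \ class  {0} (size 1)  {1} (size 1)    {2} (size 1)    {3} (size 1)    {4} (size 1)    {5} (size 1)    {6} (size 1)    {7} (size 1)    {8} (size 1)  
  chi_0          1             1               1               1               1               1               1               1               1             
  chi_1          1             exp(2*I*pi/9)   exp(4*I*pi/9)   exp(2*I*pi/3)   exp(8*I*pi/9)   exp(-8*I*pi/9)  exp(-2*I*pi/3)  exp(-4*I*pi/9)  exp(-2*I*pi/9)
  chi_2          1             exp(4*I*pi/9)   exp(8*I*pi/9)   exp(-2*I*pi/3)  exp(-2*I*pi/9)  exp(2*I*pi/9)   exp(2*I*pi/3)   exp(-8*I*pi/9)  exp(-4*I*pi/9)
  chi_3          1             exp(2*I*pi/3)   exp(-2*I*pi/3)  1               exp(2*I*pi/3)   exp(-2*I*pi/3)  1               exp(2*I*pi/3)   exp(-2*I*pi/3)
  chi_4          1             exp(8*I*pi/9)   exp(-2*I*pi/9)  exp(2*I*pi/3)   exp(-4*I*pi/9)  exp(4*I*pi/9)   exp(-2*I*pi/3)  exp(2*I*pi/9)   exp(-8*I*pi/9)
  chi_5          1             exp(-8*I*pi/9)  exp(2*I*pi/9)   exp(-2*I*pi/3)  exp(4*I*pi/9)   exp(-4*I*pi/9)  exp(2*I*pi/3)   exp(-2*I*pi/9)  exp(8*I*pi/9) 
  chi_6          1             exp(-2*I*pi/3)  exp(2*I*pi/3)   1               exp(-2*I*pi/3)  exp(2*I*pi/3)   1               exp(-2*I*pi/3)  exp(2*I*pi/3) 
  chi_7          1             exp(-4*I*pi/9)  exp(-8*I*pi/9)  exp(2*I*pi/3)   exp(2*I*pi/9)   exp(-2*I*pi/9)  exp(-2*I*pi/3)  exp(8*I*pi/9)   exp(4*I*pi/9) 
  chi_8          1             exp(-2*I*pi/9)  exp(-4*I*pi/9)  exp(-2*I*pi/3)  exp(-8*I*pi/9)  exp(8*I*pi/9)   exp(2*I*pi/3)   exp(4*I*pi/9)   exp(2*I*pi/9) 

Spot check: chi_4(4) = zeta_9^(4*4) = zeta_9^16 = exp(-4*I*pi/9).

Argument: Z/9Z is abelian, so all 9 irreducible complex representations are 1-dimensional. They are given by chi_k(m) = zeta_9^(k*m) for k = 0,...,8. Row orthogonality: sum_m chi_k(m) conj(chi_l(m)) = 9 * [k = l].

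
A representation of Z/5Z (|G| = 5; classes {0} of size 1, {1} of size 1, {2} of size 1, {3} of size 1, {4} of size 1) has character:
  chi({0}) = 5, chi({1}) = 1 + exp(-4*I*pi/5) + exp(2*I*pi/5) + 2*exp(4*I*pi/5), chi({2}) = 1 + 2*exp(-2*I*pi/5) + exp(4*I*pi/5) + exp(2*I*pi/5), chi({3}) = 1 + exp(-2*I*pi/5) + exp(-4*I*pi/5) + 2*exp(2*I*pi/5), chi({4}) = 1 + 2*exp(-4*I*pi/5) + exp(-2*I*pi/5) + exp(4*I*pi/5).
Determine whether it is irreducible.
Not irreducible (reducible): <chi, chi> = 7 > 1.

Proof sketch: <chi, chi> = (1/|G|) sum_C |C| * |chi(C)|^2 = (1/5)[1*|5|^2 + 1*|1 + exp(-4*I*pi/5) + exp(2*I*pi/5) + 2*exp(4*I*pi/5)|^2 + 1*|1 + 2*exp(-2*I*pi/5) + exp(4*I*pi/5) + exp(2*I*pi/5)|^2 + 1*|1 + exp(-2*I*pi/5) + exp(-4*I*pi/5) + 2*exp(2*I*pi/5)|^2 + 1*|1 + 2*exp(-4*I*pi/5) + exp(-2*I*pi/5) + exp(4*I*pi/5)|^2]
  = (1/5)[(25) + (7 + 5*exp(-2*I*pi/5) + 4*exp(-4*I*pi/5) + 4*exp(4*I*pi/5) + 5*exp(2*I*pi/5)) + (7 + 4*exp(-2*I*pi/5) + 5*exp(-4*I*pi/5) + 5*exp(4*I*pi/5) + 4*exp(2*I*pi/5)) + (7 + 4*exp(-2*I*pi/5) + 5*exp(-4*I*pi/5) + 5*exp(4*I*pi/5) + 4*exp(2*I*pi/5)) + (7 + 5*exp(-2*I*pi/5) + 4*exp(-4*I*pi/5) + 4*exp(4*I*pi/5) + 5*exp(2*I*pi/5))] = 35/5 = 7.
(Exp terms are combined using exp(i*s)*conj(exp(i*t)) = exp(i*(s-t)), and sums of them are collapsed using the identity that for every m > 1 the m distinct m-th roots of unity sum to 0, e.g. 1 + exp(2*I*pi/3) + exp(-2*I*pi/3) = 0.)
A character is irreducible iff <chi, chi> = 1, so this representation is reducible.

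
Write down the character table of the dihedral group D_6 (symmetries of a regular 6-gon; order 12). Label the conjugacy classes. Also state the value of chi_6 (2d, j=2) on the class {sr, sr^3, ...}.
Conjugacy classes: {e} of size 1, {r^3} of size 1, {r^1, r^5} of size 2, {r^2, r^4} of size 2, {s, sr^2, ...} of size 3, {sr, sr^3, ...} of size 3.
Character table:
  irrep \ class              {e} (size 1)  {r^3} (size 1)  {r^1, r^5} (size 2)  {r^2, r^4} (size 2)  {s, sr^2, ...} (size 3)  {sr, sr^3, ...} (size 3)
  chi_1 (triv)               1             1               1                    1                    1                        1                       
  chi_2 (sign: r->1, s->-1)  1             1               1                    1                    -1                       -1                      
  chi_3 (r->-1, s->1)        1             -1              -1                   1                    1                        -1                      
  chi_4 (r->-1, s->-1)       1             -1              -1                   1                    -1                       1                       
  chi_5 (2d, j=1)            2             -2              1                    -1                   0                        0                       
  chi_6 (2d, j=2)            2             2               -1                   -1                   0                        0                       

Spot check: chi_6 (2d, j=2) on {sr, sr^3, ...} = 0.

D_6 has order 2*6 = 12 with 6 conjugacy classes, hence 6 irreducibles. Sum of squared dims 1 + 1 + 1 + 1 + 4 + 4 = 12 = |G|. Linear characters come from the abelianisation; the 2-dimensional irreps have character r^k -> 2*cos(2*pi*j*k/6), reflections -> 0.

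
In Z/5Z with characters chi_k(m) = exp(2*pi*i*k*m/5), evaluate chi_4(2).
chi_4(2) = zeta_5^8 = exp(-4*I*pi/5)

Details: chi_4(2) = zeta_5^(4*2) = zeta_5^8. Since zeta_5^5 = 1, this equals zeta_5^3 = exp(2*pi*i*3/5) = exp(-4*I*pi/5).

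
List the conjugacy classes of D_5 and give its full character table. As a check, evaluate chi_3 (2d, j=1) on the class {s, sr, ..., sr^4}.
Conjugacy classes: {e} of size 1, {r^1, r^4} of size 2, {r^2, r^3} of size 2, {s, sr, ..., sr^4} of size 5.
Character table:
  irrep \ class              {e} (size 1)  {r^1, r^4} (size 2)  {r^2, r^3} (size 2)  {s, sr, ..., sr^4} (size 5)
  chi_1 (triv)               1             1                    1                    1                          
  chi_2 (sign: r->1, s->-1)  1             1                    1                    -1                         
  chi_3 (2d, j=1)            2             -1/2 + sqrt(5)/2     -sqrt(5)/2 - 1/2     0                          
  chi_4 (2d, j=2)            2             -sqrt(5)/2 - 1/2     -1/2 + sqrt(5)/2     0                          

Spot check: chi_3 (2d, j=1) on {s, sr, ..., sr^4} = 0.

D_5 has order 2*5 = 10 with 4 conjugacy classes, hence 4 irreducibles. Sum of squared dims 1 + 1 + 4 + 4 = 10 = |G|. Linear characters come from the abelianisation; the 2-dimensional irreps have character r^k -> 2*cos(2*pi*j*k/5), reflections -> 0.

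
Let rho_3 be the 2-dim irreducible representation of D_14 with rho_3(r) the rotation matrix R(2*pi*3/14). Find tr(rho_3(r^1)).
chi_{rho_3}(r^1) = 2*cos(2*pi*3*1/14) = 2*cos(3*pi/7)

Justification: rho_3(r^1) is rotation by angle 2*pi*3*1/14, whose trace is 2*cos(2*pi*3*1/14) = 2*cos(3*pi/7).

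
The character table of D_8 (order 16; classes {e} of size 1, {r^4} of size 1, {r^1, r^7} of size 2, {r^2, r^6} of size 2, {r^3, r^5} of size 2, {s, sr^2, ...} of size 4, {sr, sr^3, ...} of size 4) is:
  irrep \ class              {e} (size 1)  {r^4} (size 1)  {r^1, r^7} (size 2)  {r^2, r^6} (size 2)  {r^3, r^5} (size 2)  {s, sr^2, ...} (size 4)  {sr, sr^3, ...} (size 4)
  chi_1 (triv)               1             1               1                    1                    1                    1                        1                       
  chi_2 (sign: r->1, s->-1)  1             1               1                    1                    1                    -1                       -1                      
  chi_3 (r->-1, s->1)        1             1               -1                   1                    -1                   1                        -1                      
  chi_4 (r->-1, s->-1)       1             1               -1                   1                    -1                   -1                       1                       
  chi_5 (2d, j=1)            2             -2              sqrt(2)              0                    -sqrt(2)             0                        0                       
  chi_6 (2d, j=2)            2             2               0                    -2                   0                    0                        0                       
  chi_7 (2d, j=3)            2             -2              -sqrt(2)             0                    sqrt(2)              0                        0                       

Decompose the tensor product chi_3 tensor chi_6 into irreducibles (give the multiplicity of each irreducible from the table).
chi_3 tensor chi_6 = chi_6 (all other irreducibles have multiplicity 0).

Explanation: The character of a tensor product is the pointwise product (chi_3 * chi_6)(C) = chi_3(C) * chi_6(C):
  {e}: (1)*(2), {r^4}: (1)*(2), {r^1, r^7}: (-1)*(0), {r^2, r^6}: (1)*(-2), {r^3, r^5}: (-1)*(0), {s, sr^2, ...}: (1)*(0), {sr, sr^3, ...}: (-1)*(0)
so (chi_3 * chi_6) takes values
  {e} -> 2, {r^4} -> 2, {r^1, r^7} -> 0, {r^2, r^6} -> -2, {r^3, r^5} -> 0, {s, sr^2, ...} -> 0, {sr, sr^3, ...} -> 0.
Now take the inner product of this character with each irreducible chi from the table, <chi_3*chi_6, chi> = (1/16) sum_C |C| (chi_3*chi_6)(C) conj(chi(C)):
  <chi_3*chi_6, chi_1> = (1/16)[1*(2)*conj(1) + 1*(2)*conj(1) + 2*(0)*conj(1) + 2*(-2)*conj(1) + 2*(0)*conj(1) + 4*(0)*conj(1) + 4*(0)*conj(1)]
      = (1/16)[(2) + (2) + (0) + (-4) + (0) + (0) + (0)] = 0/16 = 0
  <chi_3*chi_6, chi_2> = (1/16)[1*(2)*conj(1) + 1*(2)*conj(1) + 2*(0)*conj(1) + 2*(-2)*conj(1) + 2*(0)*conj(1) + 4*(0)*conj(-1) + 4*(0)*conj(-1)]
      = (1/16)[(2) + (2) + (0) + (-4) + (0) + (0) + (0)] = 0/16 = 0
  <chi_3*chi_6, chi_3> = (1/16)[1*(2)*conj(1) + 1*(2)*conj(1) + 2*(0)*conj(-1) + 2*(-2)*conj(1) + 2*(0)*conj(-1) + 4*(0)*conj(1) + 4*(0)*conj(-1)]
      = (1/16)[(2) + (2) + (0) + (-4) + (0) + (0) + (0)] = 0/16 = 0
  <chi_3*chi_6, chi_4> = (1/16)[1*(2)*conj(1) + 1*(2)*conj(1) + 2*(0)*conj(-1) + 2*(-2)*conj(1) + 2*(0)*conj(-1) + 4*(0)*conj(-1) + 4*(0)*conj(1)]
      = (1/16)[(2) + (2) + (0) + (-4) + (0) + (0) + (0)] = 0/16 = 0
  <chi_3*chi_6, chi_5> = (1/16)[1*(2)*conj(2) + 1*(2)*conj(-2) + 2*(0)*conj(sqrt(2)) + 2*(-2)*conj(0) + 2*(0)*conj(-sqrt(2)) + 4*(0)*conj(0) + 4*(0)*conj(0)]
      = (1/16)[(4) + (-4) + (0) + (0) + (0) + (0) + (0)] = 0/16 = 0
  <chi_3*chi_6, chi_6> = (1/16)[1*(2)*conj(2) + 1*(2)*conj(2) + 2*(0)*conj(0) + 2*(-2)*conj(-2) + 2*(0)*conj(0) + 4*(0)*conj(0) + 4*(0)*conj(0)]
      = (1/16)[(4) + (4) + (0) + (8) + (0) + (0) + (0)] = 16/16 = 1
  <chi_3*chi_6, chi_7> = (1/16)[1*(2)*conj(2) + 1*(2)*conj(-2) + 2*(0)*conj(-sqrt(2)) + 2*(-2)*conj(0) + 2*(0)*conj(sqrt(2)) + 4*(0)*conj(0) + 4*(0)*conj(0)]
      = (1/16)[(4) + (-4) + (0) + (0) + (0) + (0) + (0)] = 0/16 = 0
Hence the multiplicities are chi_6: 1. Dimension check: dim(chi_3)*dim(chi_6) = 1*2 = 2 and sum (mult * dim) = 1*2 = 2.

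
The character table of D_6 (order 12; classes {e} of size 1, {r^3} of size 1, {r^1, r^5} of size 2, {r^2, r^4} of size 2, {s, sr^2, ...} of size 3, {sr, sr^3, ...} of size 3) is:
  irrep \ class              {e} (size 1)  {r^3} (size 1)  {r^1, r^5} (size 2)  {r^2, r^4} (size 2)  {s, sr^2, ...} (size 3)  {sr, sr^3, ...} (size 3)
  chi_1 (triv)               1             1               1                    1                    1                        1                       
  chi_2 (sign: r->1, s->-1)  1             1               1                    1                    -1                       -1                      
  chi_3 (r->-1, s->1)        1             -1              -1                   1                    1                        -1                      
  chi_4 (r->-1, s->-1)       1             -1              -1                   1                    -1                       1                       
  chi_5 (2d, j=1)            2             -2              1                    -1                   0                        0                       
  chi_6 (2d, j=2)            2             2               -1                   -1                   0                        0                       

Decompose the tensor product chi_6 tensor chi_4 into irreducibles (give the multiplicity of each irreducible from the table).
chi_6 tensor chi_4 = chi_5 (all other irreducibles have multiplicity 0).

Argument: The character of a tensor product is the pointwise product (chi_6 * chi_4)(C) = chi_6(C) * chi_4(C):
  {e}: (2)*(1), {r^3}: (2)*(-1), {r^1, r^5}: (-1)*(-1), {r^2, r^4}: (-1)*(1), {s, sr^2, ...}: (0)*(-1), {sr, sr^3, ...}: (0)*(1)
so (chi_6 * chi_4) takes values
  {e} -> 2, {r^3} -> -2, {r^1, r^5} -> 1, {r^2, r^4} -> -1, {s, sr^2, ...} -> 0, {sr, sr^3, ...} -> 0.
Now take the inner product of this character with each irreducible chi from the table, <chi_6*chi_4, chi> = (1/12) sum_C |C| (chi_6*chi_4)(C) conj(chi(C)):
  <chi_6*chi_4, chi_1> = (1/12)[1*(2)*conj(1) + 1*(-2)*conj(1) + 2*(1)*conj(1) + 2*(-1)*conj(1) + 3*(0)*conj(1) + 3*(0)*conj(1)]
      = (1/12)[(2) + (-2) + (2) + (-2) + (0) + (0)] = 0/12 = 0
  <chi_6*chi_4, chi_2> = (1/12)[1*(2)*conj(1) + 1*(-2)*conj(1) + 2*(1)*conj(1) + 2*(-1)*conj(1) + 3*(0)*conj(-1) + 3*(0)*conj(-1)]
      = (1/12)[(2) + (-2) + (2) + (-2) + (0) + (0)] = 0/12 = 0
  <chi_6*chi_4, chi_3> = (1/12)[1*(2)*conj(1) + 1*(-2)*conj(-1) + 2*(1)*conj(-1) + 2*(-1)*conj(1) + 3*(0)*conj(1) + 3*(0)*conj(-1)]
      = (1/12)[(2) + (2) + (-2) + (-2) + (0) + (0)] = 0/12 = 0
  <chi_6*chi_4, chi_4> = (1/12)[1*(2)*conj(1) + 1*(-2)*conj(-1) + 2*(1)*conj(-1) + 2*(-1)*conj(1) + 3*(0)*conj(-1) + 3*(0)*conj(1)]
      = (1/12)[(2) + (2) + (-2) + (-2) + (0) + (0)] = 0/12 = 0
  <chi_6*chi_4, chi_5> = (1/12)[1*(2)*conj(2) + 1*(-2)*conj(-2) + 2*(1)*conj(1) + 2*(-1)*conj(-1) + 3*(0)*conj(0) + 3*(0)*conj(0)]
      = (1/12)[(4) + (4) + (2) + (2) + (0) + (0)] = 12/12 = 1
  <chi_6*chi_4, chi_6> = (1/12)[1*(2)*conj(2) + 1*(-2)*conj(2) + 2*(1)*conj(-1) + 2*(-1)*conj(-1) + 3*(0)*conj(0) + 3*(0)*conj(0)]
      = (1/12)[(4) + (-4) + (-2) + (2) + (0) + (0)] = 0/12 = 0
Hence the multiplicities are chi_5: 1. Dimension check: dim(chi_6)*dim(chi_4) = 2*1 = 2 and sum (mult * dim) = 1*2 = 2.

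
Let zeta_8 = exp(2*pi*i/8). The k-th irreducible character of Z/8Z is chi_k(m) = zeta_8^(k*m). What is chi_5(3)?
chi_5(3) = zeta_8^15 = exp(-I*pi/4)

Why: chi_5(3) = zeta_8^(5*3) = zeta_8^15. Since zeta_8^8 = 1, this equals zeta_8^7 = exp(2*pi*i*7/8) = exp(-I*pi/4).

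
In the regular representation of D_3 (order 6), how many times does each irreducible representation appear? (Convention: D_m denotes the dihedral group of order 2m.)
Each irreducible V_i of dimension d_i appears with multiplicity d_i, i.e. rho_reg = (direct sum over all irreducibles V_i) d_i V_i. The irreducible dimensions for D_3 are 1, 1, 2: 2 irreducibles of dimension 1, each with multiplicity 1; 1 irreducible of dimension 2, with multiplicity 2. Total dimension 2*1*1 + 1*2*2 = 6 = |G|.

Reasoning: General theorem: in the regular representation of a finite group G, each irreducible appears with multiplicity equal to its dimension. Check: dim(rho_reg) = sum d_i^2 = 1 + 1 + 4 = 6 = |G|.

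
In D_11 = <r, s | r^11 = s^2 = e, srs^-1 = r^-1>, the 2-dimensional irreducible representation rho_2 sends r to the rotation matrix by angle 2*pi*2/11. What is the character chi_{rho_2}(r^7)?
chi_{rho_2}(r^7) = 2*cos(2*pi*2*7/11) = -2*cos(5*pi/11)

Argument: rho_2(r^7) is rotation by angle 2*pi*2*7/11, whose trace is 2*cos(2*pi*2*7/11) = -2*cos(5*pi/11).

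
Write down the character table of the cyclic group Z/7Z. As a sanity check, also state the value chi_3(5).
Character table of Z/7Z (irreps indexed chi_0,...,chi_6 with chi_k(m) = zeta_7^(k*m), zeta_7 = exp(2*pi*i/7)):
  irrep \ class  {0} (size 1)  {1} (size 1)    {2} (size 1)    {3} (size 1)    {4} (size 1)    {5} (size 1)    {6} (size 1)  
  chi_0          1             1               1               1               1               1               1             
  chi_1          1             exp(2*I*pi/7)   exp(4*I*pi/7)   exp(6*I*pi/7)   exp(-6*I*pi/7)  exp(-4*I*pi/7)  exp(-2*I*pi/7)
  chi_2          1             exp(4*I*pi/7)   exp(-6*I*pi/7)  exp(-2*I*pi/7)  exp(2*I*pi/7)   exp(6*I*pi/7)   exp(-4*I*pi/7)
  chi_3          1             exp(6*I*pi/7)   exp(-2*I*pi/7)  exp(4*I*pi/7)   exp(-4*I*pi/7)  exp(2*I*pi/7)   exp(-6*I*pi/7)
  chi_4          1             exp(-6*I*pi/7)  exp(2*I*pi/7)   exp(-4*I*pi/7)  exp(4*I*pi/7)   exp(-2*I*pi/7)  exp(6*I*pi/7) 
  chi_5          1             exp(-4*I*pi/7)  exp(6*I*pi/7)   exp(2*I*pi/7)   exp(-2*I*pi/7)  exp(-6*I*pi/7)  exp(4*I*pi/7) 
  chi_6          1             exp(-2*I*pi/7)  exp(-4*I*pi/7)  exp(-6*I*pi/7)  exp(6*I*pi/7)   exp(4*I*pi/7)   exp(2*I*pi/7) 

Spot check: chi_3(5) = zeta_7^(3*5) = zeta_7^15 = exp(2*I*pi/7).

Details: Z/7Z is abelian, so all 7 irreducible complex representations are 1-dimensional. They are given by chi_k(m) = zeta_7^(k*m) for k = 0,...,6. Row orthogonality: sum_m chi_k(m) conj(chi_l(m)) = 7 * [k = l].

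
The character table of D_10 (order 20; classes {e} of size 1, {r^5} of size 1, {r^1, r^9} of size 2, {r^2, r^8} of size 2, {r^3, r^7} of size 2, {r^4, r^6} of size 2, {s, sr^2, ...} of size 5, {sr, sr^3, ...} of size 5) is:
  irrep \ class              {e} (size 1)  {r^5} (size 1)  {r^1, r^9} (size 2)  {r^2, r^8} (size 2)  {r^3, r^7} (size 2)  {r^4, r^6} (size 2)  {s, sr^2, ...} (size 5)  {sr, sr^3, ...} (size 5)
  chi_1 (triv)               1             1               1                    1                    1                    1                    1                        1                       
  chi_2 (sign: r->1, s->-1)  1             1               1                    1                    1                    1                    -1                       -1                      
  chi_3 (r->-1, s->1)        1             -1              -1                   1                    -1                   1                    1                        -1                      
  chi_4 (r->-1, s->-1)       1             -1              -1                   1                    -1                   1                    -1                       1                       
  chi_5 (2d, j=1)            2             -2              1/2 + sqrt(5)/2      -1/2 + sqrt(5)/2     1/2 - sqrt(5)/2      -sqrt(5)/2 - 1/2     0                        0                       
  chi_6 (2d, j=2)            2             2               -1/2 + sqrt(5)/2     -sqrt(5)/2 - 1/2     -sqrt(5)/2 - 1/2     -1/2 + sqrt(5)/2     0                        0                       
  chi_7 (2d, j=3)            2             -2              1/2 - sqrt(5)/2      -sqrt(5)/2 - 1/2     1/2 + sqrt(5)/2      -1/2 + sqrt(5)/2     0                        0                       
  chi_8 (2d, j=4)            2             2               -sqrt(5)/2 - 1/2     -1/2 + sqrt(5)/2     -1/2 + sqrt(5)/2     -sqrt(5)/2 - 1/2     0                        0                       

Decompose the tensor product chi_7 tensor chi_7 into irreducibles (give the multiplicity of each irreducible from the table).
chi_7 tensor chi_7 = chi_1 + chi_2 + chi_8 (all other irreducibles have multiplicity 0).

Why: The character of a tensor product is the pointwise product (chi_7 * chi_7)(C) = chi_7(C) * chi_7(C):
  {e}: (2)*(2), {r^5}: (-2)*(-2), {r^1, r^9}: (1/2 - sqrt(5)/2)*(1/2 - sqrt(5)/2), {r^2, r^8}: (-sqrt(5)/2 - 1/2)*(-sqrt(5)/2 - 1/2), {r^3, r^7}: (1/2 + sqrt(5)/2)*(1/2 + sqrt(5)/2), {r^4, r^6}: (-1/2 + sqrt(5)/2)*(-1/2 + sqrt(5)/2), {s, sr^2, ...}: (0)*(0), {sr, sr^3, ...}: (0)*(0)
so (chi_7 * chi_7) takes values
  {e} -> 4, {r^5} -> 4, {r^1, r^9} -> 3/2 - sqrt(5)/2, {r^2, r^8} -> sqrt(5)/2 + 3/2, {r^3, r^7} -> sqrt(5)/2 + 3/2, {r^4, r^6} -> 3/2 - sqrt(5)/2, {s, sr^2, ...} -> 0, {sr, sr^3, ...} -> 0.
Now take the inner product of this character with each irreducible chi from the table, <chi_7*chi_7, chi> = (1/20) sum_C |C| (chi_7*chi_7)(C) conj(chi(C)):
  <chi_7*chi_7, chi_1> = (1/20)[1*(4)*conj(1) + 1*(4)*conj(1) + 2*(3/2 - sqrt(5)/2)*conj(1) + 2*(sqrt(5)/2 + 3/2)*conj(1) + 2*(sqrt(5)/2 + 3/2)*conj(1) + 2*(3/2 - sqrt(5)/2)*conj(1) + 5*(0)*conj(1) + 5*(0)*conj(1)]
      = (1/20)[(4) + (4) + (3 - sqrt(5)) + (sqrt(5) + 3) + (sqrt(5) + 3) + (3 - sqrt(5)) + (0) + (0)] = 20/20 = 1
  <chi_7*chi_7, chi_2> = (1/20)[1*(4)*conj(1) + 1*(4)*conj(1) + 2*(3/2 - sqrt(5)/2)*conj(1) + 2*(sqrt(5)/2 + 3/2)*conj(1) + 2*(sqrt(5)/2 + 3/2)*conj(1) + 2*(3/2 - sqrt(5)/2)*conj(1) + 5*(0)*conj(-1) + 5*(0)*conj(-1)]
      = (1/20)[(4) + (4) + (3 - sqrt(5)) + (sqrt(5) + 3) + (sqrt(5) + 3) + (3 - sqrt(5)) + (0) + (0)] = 20/20 = 1
  <chi_7*chi_7, chi_3> = (1/20)[1*(4)*conj(1) + 1*(4)*conj(-1) + 2*(3/2 - sqrt(5)/2)*conj(-1) + 2*(sqrt(5)/2 + 3/2)*conj(1) + 2*(sqrt(5)/2 + 3/2)*conj(-1) + 2*(3/2 - sqrt(5)/2)*conj(1) + 5*(0)*conj(1) + 5*(0)*conj(-1)]
      = (1/20)[(4) + (-4) + (-3 + sqrt(5)) + (sqrt(5) + 3) + (-3 - sqrt(5)) + (3 - sqrt(5)) + (0) + (0)] = 0/20 = 0
  <chi_7*chi_7, chi_4> = (1/20)[1*(4)*conj(1) + 1*(4)*conj(-1) + 2*(3/2 - sqrt(5)/2)*conj(-1) + 2*(sqrt(5)/2 + 3/2)*conj(1) + 2*(sqrt(5)/2 + 3/2)*conj(-1) + 2*(3/2 - sqrt(5)/2)*conj(1) + 5*(0)*conj(-1) + 5*(0)*conj(1)]
      = (1/20)[(4) + (-4) + (-3 + sqrt(5)) + (sqrt(5) + 3) + (-3 - sqrt(5)) + (3 - sqrt(5)) + (0) + (0)] = 0/20 = 0
  <chi_7*chi_7, chi_5> = (1/20)[1*(4)*conj(2) + 1*(4)*conj(-2) + 2*(3/2 - sqrt(5)/2)*conj(1/2 + sqrt(5)/2) + 2*(sqrt(5)/2 + 3/2)*conj(-1/2 + sqrt(5)/2) + 2*(sqrt(5)/2 + 3/2)*conj(1/2 - sqrt(5)/2) + 2*(3/2 - sqrt(5)/2)*conj(-sqrt(5)/2 - 1/2) + 5*(0)*conj(0) + 5*(0)*conj(0)]
      = (1/20)[(8) + (-8) + (-1 + sqrt(5)) + (1 + sqrt(5)) + (-sqrt(5) - 1) + (1 - sqrt(5)) + (0) + (0)] = 0/20 = 0
  <chi_7*chi_7, chi_6> = (1/20)[1*(4)*conj(2) + 1*(4)*conj(2) + 2*(3/2 - sqrt(5)/2)*conj(-1/2 + sqrt(5)/2) + 2*(sqrt(5)/2 + 3/2)*conj(-sqrt(5)/2 - 1/2) + 2*(sqrt(5)/2 + 3/2)*conj(-sqrt(5)/2 - 1/2) + 2*(3/2 - sqrt(5)/2)*conj(-1/2 + sqrt(5)/2) + 5*(0)*conj(0) + 5*(0)*conj(0)]
      = (1/20)[(8) + (8) + (-4 + 2*sqrt(5)) + (-2*sqrt(5) - 4) + (-2*sqrt(5) - 4) + (-4 + 2*sqrt(5)) + (0) + (0)] = 0/20 = 0
  <chi_7*chi_7, chi_7> = (1/20)[1*(4)*conj(2) + 1*(4)*conj(-2) + 2*(3/2 - sqrt(5)/2)*conj(1/2 - sqrt(5)/2) + 2*(sqrt(5)/2 + 3/2)*conj(-sqrt(5)/2 - 1/2) + 2*(sqrt(5)/2 + 3/2)*conj(1/2 + sqrt(5)/2) + 2*(3/2 - sqrt(5)/2)*conj(-1/2 + sqrt(5)/2) + 5*(0)*conj(0) + 5*(0)*conj(0)]
      = (1/20)[(8) + (-8) + (4 - 2*sqrt(5)) + (-2*sqrt(5) - 4) + (4 + 2*sqrt(5)) + (-4 + 2*sqrt(5)) + (0) + (0)] = 0/20 = 0
  <chi_7*chi_7, chi_8> = (1/20)[1*(4)*conj(2) + 1*(4)*conj(2) + 2*(3/2 - sqrt(5)/2)*conj(-sqrt(5)/2 - 1/2) + 2*(sqrt(5)/2 + 3/2)*conj(-1/2 + sqrt(5)/2) + 2*(sqrt(5)/2 + 3/2)*conj(-1/2 + sqrt(5)/2) + 2*(3/2 - sqrt(5)/2)*conj(-sqrt(5)/2 - 1/2) + 5*(0)*conj(0) + 5*(0)*conj(0)]
      = (1/20)[(8) + (8) + (1 - sqrt(5)) + (1 + sqrt(5)) + (1 + sqrt(5)) + (1 - sqrt(5)) + (0) + (0)] = 20/20 = 1
Hence the multiplicities are chi_1: 1, chi_2: 1, chi_8: 1. Dimension check: dim(chi_7)*dim(chi_7) = 2*2 = 4 and sum (mult * dim) = 1*1 + 1*1 + 1*2 = 4.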